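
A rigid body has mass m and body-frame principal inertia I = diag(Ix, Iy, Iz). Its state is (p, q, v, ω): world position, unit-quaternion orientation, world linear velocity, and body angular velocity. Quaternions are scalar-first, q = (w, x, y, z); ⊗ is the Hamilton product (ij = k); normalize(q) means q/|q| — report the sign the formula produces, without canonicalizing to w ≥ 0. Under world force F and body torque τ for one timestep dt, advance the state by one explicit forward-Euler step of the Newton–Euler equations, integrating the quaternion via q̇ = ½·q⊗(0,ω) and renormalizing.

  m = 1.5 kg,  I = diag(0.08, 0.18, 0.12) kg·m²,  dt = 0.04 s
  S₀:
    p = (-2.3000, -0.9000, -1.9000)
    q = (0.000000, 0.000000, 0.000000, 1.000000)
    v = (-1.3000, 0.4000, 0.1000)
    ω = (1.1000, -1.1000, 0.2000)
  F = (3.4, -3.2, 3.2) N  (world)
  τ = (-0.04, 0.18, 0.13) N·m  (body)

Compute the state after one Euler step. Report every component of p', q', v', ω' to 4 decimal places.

precession coupling ω×(Iω) = (0.0132, -0.0088, -0.1210)
α = I⁻¹(τ − ω×Iω) = (-0.6650, 1.0489, 2.0917)
ω + α·dt = (1.0734, -1.0580, 0.2837)
q⊗(0,ω) = (-0.2000000, 1.1000000, 1.1000000, 0.0000000)
q + ½dt·q⊗(0,ω), renormalized = (-0.0040, 0.0220, 0.0220, 0.9995)
a = F/m = (2.2667, -2.1333, 2.1333)
p + v·dt = (-2.3520, -0.8840, -1.8960)
new velocity v' = (-1.2093, 0.3147, 0.1853)

p' = (-2.3520, -0.8840, -1.8960)
q' = (-0.0040, 0.0220, 0.0220, 0.9995)
v' = (-1.2093, 0.3147, 0.1853)
ω' = (1.0734, -1.0580, 0.2837)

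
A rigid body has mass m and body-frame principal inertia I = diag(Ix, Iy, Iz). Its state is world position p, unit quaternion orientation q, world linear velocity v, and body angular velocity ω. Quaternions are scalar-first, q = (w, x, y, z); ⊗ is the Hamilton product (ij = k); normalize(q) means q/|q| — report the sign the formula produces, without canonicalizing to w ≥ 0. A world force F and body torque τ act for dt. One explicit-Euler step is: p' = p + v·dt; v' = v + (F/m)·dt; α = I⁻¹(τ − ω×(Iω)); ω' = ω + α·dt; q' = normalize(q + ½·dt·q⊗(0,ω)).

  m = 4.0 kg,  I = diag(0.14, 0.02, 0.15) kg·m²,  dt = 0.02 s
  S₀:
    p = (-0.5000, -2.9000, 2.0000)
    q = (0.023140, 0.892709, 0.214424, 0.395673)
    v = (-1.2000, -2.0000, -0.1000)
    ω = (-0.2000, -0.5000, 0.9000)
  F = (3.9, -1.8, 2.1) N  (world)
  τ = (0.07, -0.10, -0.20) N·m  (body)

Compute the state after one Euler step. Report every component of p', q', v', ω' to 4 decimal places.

angular accel α = (0.9179, -5.0900, -1.2533)
ω' = ω + α·dt = (-0.1816, -0.6018, 0.8749)
q⊗(0,ω) = (-0.0703519, 0.3861901, -0.8941427, -0.3826437)
q + ½dt·q⊗(0,ω), renormalized = (0.0224, 0.8965, 0.2055, 0.3918)
new position p' = (-0.5240, -2.9400, 1.9980)
v' = v + a·dt = (-1.1805, -2.0090, -0.0895)

p' = (-0.5240, -2.9400, 1.9980)
q' = (0.0224, 0.8965, 0.2055, 0.3918)
v' = (-1.1805, -2.0090, -0.0895)
ω' = (-0.1816, -0.6018, 0.8749)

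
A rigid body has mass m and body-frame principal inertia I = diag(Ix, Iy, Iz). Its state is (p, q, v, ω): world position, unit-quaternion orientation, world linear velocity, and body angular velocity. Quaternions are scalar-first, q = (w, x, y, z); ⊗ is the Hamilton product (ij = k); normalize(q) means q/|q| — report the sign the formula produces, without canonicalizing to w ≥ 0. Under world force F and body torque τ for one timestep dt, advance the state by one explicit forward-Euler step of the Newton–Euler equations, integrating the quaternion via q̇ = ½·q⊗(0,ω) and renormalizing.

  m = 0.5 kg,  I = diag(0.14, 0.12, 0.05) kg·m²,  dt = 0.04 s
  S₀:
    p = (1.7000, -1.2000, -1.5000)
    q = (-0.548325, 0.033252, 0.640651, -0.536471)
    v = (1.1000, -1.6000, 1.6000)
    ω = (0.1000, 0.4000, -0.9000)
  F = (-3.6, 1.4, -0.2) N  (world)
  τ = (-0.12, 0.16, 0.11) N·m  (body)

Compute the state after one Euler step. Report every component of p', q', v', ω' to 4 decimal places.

ω×(Iω) gyroscopic = (0.0252, -0.0081, -0.0008)
angular accel α = (-1.0371, 1.4008, 2.2160)
ω + α·dt = (0.0585, 0.4560, -0.8114)
2q̇ = q⊗(0,ω) = (-0.7424095, -0.4168300, -0.2430503, 0.4427282)
updated quaternion q' = (-0.5631, 0.0249, 0.6357, -0.5275)
a = (-7.2000, 2.8000, -0.4000)
p' = p + v·dt = (1.7440, -1.2640, -1.4360)
v' = v + a·dt = (0.8120, -1.4880, 1.5840)

p' = (1.7440, -1.2640, -1.4360)
q' = (-0.5631, 0.0249, 0.6357, -0.5275)
v' = (0.8120, -1.4880, 1.5840)
ω' = (0.0585, 0.4560, -0.8114)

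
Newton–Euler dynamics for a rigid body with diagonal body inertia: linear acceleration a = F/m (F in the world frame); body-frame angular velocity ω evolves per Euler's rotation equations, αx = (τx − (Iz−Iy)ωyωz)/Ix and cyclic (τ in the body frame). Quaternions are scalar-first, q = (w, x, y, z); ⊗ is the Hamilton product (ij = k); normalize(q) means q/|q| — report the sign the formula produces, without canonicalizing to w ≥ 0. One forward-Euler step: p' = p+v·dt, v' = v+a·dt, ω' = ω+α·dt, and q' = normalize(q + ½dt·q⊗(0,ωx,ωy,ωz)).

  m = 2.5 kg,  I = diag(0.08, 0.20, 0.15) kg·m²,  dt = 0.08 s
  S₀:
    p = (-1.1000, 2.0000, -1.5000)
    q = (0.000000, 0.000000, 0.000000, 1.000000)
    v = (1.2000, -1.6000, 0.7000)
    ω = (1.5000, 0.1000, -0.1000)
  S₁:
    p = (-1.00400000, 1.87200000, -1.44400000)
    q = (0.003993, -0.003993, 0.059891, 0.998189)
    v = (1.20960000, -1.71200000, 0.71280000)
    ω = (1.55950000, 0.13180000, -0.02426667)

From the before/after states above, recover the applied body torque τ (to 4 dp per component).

rate change Δω = (0.05950000, 0.03180000, 0.07573333)
ω₀×(Iω₀) = (0.0005, 0.0105, 0.0180)
τ = I·(Δω/dt) + ω₀×(Iω₀) = (0.0600, 0.0900, 0.1600)

τ = (0.0600, 0.0900, 0.1600)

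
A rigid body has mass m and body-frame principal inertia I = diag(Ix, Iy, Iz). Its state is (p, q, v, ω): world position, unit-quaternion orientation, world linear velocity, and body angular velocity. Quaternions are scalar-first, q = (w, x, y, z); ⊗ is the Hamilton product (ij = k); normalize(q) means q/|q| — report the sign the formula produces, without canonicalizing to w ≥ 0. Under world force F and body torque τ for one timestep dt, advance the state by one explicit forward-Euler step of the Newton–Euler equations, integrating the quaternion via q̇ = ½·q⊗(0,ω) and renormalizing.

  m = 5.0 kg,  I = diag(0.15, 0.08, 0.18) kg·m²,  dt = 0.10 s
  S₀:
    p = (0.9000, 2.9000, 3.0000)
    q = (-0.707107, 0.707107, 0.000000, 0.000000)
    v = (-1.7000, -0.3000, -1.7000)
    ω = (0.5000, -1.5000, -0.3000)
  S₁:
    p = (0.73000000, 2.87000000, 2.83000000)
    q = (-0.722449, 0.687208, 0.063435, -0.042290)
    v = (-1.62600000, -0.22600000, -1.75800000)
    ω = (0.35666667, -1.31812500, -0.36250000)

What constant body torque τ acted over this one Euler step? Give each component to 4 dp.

τ = (-0.1700, 0.1500, -0.0600)

ω₁ − ω₀ = (-0.14333333, 0.18187500, -0.06250000)
gyro term ω₀×Iω₀ = (0.0450, 0.0045, 0.0525)
τ = I·(Δω/dt) + ω₀×(Iω₀) = (-0.1700, 0.1500, -0.0600)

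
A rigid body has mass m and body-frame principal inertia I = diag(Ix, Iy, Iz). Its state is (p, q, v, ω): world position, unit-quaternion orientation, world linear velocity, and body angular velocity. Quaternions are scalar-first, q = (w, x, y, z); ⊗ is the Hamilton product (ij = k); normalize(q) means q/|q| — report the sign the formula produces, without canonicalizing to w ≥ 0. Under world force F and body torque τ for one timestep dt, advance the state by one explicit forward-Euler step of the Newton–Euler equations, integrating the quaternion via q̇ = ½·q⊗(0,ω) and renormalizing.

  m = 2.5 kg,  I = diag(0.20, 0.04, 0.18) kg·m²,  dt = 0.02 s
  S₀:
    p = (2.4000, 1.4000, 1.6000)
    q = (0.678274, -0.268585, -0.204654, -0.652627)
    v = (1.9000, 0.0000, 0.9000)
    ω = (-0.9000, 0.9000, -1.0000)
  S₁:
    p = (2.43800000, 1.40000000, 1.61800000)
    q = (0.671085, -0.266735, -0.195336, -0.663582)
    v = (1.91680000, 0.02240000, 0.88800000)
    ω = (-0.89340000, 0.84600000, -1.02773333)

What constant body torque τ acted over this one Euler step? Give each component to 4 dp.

τ = (-0.0600, -0.0900, -0.1200)

Δω = ω₁−ω₀ = (0.00660000, -0.05400000, -0.02773333)
I·α + gyro = (-0.0600, -0.0900, -0.1200)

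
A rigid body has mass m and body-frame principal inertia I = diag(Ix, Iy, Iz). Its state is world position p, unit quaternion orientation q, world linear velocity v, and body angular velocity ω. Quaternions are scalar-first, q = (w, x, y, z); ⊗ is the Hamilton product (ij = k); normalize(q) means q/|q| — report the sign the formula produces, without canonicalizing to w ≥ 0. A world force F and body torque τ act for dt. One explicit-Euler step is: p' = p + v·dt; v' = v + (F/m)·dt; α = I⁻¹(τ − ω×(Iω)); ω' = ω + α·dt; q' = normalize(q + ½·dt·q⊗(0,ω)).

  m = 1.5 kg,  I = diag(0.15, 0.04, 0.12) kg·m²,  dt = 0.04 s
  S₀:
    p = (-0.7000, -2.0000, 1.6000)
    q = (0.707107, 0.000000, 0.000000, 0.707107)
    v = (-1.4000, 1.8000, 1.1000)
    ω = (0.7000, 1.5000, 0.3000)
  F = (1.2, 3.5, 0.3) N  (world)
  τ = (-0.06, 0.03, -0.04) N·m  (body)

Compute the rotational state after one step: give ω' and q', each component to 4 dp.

ω×(Iω) gyroscopic = (0.0360, 0.0063, -0.1155)
α = I⁻¹(τ − ω×Iω) = (-0.6400, 0.5925, 0.6292)
new body rate ω' = (0.6744, 1.5237, 0.3252)
Hamilton product q⊗(0,ω) = (-0.2121321, -0.5656856, 1.5556354, 0.2121321)
q' = normalize(q + ½dt·q⊗(0,ω)) = (0.7025, -0.0113, 0.0311, 0.7109)

ω' = (0.6744, 1.5237, 0.3252)
q' = (0.7025, -0.0113, 0.0311, 0.7109)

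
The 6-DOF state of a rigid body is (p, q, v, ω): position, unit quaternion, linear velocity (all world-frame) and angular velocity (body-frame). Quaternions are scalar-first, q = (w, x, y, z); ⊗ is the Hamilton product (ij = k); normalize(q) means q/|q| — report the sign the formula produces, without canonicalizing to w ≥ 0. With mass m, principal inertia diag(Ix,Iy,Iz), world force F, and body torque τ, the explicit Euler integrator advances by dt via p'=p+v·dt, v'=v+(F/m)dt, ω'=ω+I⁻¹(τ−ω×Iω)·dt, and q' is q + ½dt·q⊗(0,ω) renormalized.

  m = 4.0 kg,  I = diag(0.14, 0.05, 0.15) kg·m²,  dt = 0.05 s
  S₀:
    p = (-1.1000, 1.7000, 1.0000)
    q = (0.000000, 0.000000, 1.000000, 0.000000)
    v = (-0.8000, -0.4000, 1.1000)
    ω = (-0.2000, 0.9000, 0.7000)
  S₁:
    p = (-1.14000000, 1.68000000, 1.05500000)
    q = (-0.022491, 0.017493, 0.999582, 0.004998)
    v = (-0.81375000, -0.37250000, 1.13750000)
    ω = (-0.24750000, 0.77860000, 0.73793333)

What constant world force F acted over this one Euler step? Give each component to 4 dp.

F = (-1.1000, 2.2000, 3.0000)

Δv = v₁−v₀ = (-0.01375000, 0.02750000, 0.03750000)
m·(v₁−v₀)/dt = (-1.1000, 2.2000, 3.0000)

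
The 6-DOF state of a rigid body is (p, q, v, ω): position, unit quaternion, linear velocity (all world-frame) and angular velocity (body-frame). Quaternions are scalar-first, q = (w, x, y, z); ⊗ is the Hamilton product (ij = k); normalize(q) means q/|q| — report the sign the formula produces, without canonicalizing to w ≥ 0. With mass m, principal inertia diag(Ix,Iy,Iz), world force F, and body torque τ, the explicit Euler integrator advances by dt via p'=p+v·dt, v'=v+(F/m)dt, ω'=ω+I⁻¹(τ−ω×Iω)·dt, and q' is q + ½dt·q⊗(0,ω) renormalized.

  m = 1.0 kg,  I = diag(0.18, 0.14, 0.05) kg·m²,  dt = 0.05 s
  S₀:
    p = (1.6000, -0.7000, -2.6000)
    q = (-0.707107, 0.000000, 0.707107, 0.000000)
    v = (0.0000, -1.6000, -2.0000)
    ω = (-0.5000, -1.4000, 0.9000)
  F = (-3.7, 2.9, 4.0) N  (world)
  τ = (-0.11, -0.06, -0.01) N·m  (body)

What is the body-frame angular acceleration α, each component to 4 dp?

α = (-1.2411, -0.0107, 0.3600)

ω×(Iω) gyroscopic = (0.1134, -0.0585, -0.0280)
α = I⁻¹(τ − ω×Iω) = (-1.2411, -0.0107, 0.3600)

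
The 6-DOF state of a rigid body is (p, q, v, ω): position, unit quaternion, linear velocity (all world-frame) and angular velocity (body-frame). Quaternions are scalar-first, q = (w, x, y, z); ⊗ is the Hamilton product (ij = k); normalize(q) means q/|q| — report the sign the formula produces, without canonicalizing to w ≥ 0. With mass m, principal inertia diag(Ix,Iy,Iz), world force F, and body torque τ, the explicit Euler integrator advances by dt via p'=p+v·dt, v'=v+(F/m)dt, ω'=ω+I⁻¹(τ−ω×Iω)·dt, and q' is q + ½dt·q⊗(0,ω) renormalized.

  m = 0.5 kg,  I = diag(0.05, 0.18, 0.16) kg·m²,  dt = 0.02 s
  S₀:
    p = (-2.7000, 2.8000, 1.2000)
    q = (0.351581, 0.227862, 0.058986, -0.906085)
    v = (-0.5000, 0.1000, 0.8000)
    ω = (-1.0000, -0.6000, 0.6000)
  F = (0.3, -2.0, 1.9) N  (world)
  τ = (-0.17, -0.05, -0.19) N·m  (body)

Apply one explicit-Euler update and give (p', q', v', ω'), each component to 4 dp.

p' = (-2.7100, 2.8020, 1.2160)
q' = (0.3596, 0.2192, 0.0646, -0.9047)
v' = (-0.4880, 0.0200, 0.8760)
ω' = (-1.0709, -0.6129, 0.5665)

a = (0.6000, -4.0000, 3.8000)
p' = p + v·dt = (-2.7100, 2.8020, 1.2160)
v + (F/m)dt = (-0.4880, 0.0200, 0.8760)
ω×(Iω) gyroscopic = (0.0072, 0.0660, 0.0780)
(τ − ω×Iω)/I = (-3.5440, -0.6444, -1.6750)
new body rate ω' = (-1.0709, -0.6129, 0.5665)
q⊗(0,ω) = (0.8069046, -0.8598404, 0.5584192, 0.1332174)
updated quaternion q' = (0.3596, 0.2192, 0.0646, -0.9047)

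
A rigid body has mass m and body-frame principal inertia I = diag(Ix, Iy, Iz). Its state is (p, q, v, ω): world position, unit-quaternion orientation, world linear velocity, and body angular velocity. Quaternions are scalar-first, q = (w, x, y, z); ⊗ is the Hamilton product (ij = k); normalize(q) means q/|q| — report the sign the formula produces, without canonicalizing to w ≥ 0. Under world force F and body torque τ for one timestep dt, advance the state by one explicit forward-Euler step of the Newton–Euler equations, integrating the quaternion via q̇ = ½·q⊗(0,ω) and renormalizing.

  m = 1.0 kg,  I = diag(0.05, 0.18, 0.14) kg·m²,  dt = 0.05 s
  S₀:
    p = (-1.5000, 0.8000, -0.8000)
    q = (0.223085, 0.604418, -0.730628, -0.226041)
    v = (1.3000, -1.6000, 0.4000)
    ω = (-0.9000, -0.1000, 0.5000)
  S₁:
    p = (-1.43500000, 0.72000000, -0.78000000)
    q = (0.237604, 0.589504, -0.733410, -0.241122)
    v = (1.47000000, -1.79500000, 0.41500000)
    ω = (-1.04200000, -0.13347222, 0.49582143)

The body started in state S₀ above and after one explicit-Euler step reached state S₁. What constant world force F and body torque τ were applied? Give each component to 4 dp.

F = (3.4000, -3.9000, 0.3000)
τ = (-0.1400, -0.0800, 0.0000)

velocity change Δv = (0.17000000, -0.19500000, 0.01500000)
m·(v₁−v₀)/dt = (3.4000, -3.9000, 0.3000)
rate change Δω = (-0.14200000, -0.03347222, -0.00417857)
gyro term ω₀×Iω₀ = (0.0020, 0.0405, 0.0117)
I·α + gyro = (-0.1400, -0.0800, 0.0000)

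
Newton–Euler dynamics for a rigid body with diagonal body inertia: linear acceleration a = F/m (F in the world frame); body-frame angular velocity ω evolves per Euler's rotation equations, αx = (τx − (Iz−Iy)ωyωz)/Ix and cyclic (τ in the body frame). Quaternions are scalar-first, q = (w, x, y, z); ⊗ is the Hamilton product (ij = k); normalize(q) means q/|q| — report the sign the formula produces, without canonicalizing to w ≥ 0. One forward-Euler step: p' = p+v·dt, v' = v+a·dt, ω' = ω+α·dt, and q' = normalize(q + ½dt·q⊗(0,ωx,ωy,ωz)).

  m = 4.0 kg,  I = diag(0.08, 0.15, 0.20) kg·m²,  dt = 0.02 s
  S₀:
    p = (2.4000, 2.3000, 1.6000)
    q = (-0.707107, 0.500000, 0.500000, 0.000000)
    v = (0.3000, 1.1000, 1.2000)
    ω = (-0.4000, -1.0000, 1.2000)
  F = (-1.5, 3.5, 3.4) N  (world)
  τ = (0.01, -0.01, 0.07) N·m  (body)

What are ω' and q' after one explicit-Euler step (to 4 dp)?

gyro term ω×Iω = (-0.0600, 0.0576, 0.0280)
(τ − ω×Iω)/I = (0.8750, -0.4507, 0.2100)
new body rate ω' = (-0.3825, -1.0090, 1.2042)
2q̇ = q⊗(0,ω) = (0.7000000, 0.8828428, 0.1071070, -1.1485284)
updated quaternion q' = (-0.7000, 0.5088, 0.5010, -0.0115)

ω' = (-0.3825, -1.0090, 1.2042)
q' = (-0.7000, 0.5088, 0.5010, -0.0115)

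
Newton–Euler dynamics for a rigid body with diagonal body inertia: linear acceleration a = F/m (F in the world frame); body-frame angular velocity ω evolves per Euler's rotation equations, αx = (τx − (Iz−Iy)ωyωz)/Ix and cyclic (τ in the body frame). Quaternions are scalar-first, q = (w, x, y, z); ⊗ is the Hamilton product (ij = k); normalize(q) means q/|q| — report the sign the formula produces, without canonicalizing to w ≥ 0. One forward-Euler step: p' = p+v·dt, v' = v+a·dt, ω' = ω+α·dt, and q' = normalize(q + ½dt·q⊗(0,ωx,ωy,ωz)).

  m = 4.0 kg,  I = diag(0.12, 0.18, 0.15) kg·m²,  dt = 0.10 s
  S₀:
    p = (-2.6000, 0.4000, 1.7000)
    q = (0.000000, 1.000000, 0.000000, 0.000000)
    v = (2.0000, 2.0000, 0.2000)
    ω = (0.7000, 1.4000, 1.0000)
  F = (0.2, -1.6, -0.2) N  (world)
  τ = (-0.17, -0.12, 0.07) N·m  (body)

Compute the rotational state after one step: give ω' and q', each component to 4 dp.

ω' = (0.5933, 1.3450, 1.0075)
q' = (-0.0349, 0.9957, -0.0498, 0.0697)

precession coupling ω×(Iω) = (-0.0420, -0.0210, 0.0588)
angular accel α = (-1.0667, -0.5500, 0.0747)
ω' = ω + α·dt = (0.5933, 1.3450, 1.0075)
2q̇ = q⊗(0,ω) = (-0.7000000, 0.0000000, -1.0000000, 1.4000000)
q + ½dt·q⊗(0,ω), renormalized = (-0.0349, 0.9957, -0.0498, 0.0697)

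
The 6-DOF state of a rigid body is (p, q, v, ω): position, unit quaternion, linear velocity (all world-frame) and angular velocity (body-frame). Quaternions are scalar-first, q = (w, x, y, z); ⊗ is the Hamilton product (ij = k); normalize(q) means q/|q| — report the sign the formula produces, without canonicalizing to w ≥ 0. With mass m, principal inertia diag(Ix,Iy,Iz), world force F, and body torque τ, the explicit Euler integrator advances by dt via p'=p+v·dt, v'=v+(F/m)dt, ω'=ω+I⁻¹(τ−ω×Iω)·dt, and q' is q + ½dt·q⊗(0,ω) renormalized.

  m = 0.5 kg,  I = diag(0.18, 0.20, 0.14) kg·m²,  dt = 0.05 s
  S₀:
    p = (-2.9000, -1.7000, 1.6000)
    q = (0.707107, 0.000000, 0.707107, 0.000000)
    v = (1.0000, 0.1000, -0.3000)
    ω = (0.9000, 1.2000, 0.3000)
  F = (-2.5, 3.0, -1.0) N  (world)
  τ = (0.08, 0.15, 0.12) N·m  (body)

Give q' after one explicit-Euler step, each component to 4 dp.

q' = (0.6854, 0.0212, 0.7278, -0.0106)

2q̇ = q⊗(0,ω) = (-0.8485284, 0.8485284, 0.8485284, -0.4242642)
q + ½dt·q⊗(0,ω), renormalized = (0.6854, 0.0212, 0.7278, -0.0106)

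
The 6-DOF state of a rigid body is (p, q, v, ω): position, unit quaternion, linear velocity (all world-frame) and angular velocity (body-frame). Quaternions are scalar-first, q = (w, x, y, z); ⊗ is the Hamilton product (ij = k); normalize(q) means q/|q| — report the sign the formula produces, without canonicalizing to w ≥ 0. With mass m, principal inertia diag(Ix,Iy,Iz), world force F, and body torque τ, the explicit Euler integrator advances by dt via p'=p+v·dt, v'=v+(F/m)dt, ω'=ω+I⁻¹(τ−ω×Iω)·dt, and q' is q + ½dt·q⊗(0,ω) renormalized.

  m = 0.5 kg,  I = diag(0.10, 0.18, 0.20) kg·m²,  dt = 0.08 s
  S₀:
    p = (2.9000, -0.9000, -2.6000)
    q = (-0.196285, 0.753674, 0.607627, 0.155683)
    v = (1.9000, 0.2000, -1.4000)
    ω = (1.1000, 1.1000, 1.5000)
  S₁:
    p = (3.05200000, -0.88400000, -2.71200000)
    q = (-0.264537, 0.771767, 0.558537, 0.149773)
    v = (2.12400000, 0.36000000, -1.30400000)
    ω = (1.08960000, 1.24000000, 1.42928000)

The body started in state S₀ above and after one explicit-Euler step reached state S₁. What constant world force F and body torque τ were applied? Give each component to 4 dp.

velocity change Δv = (0.22400000, 0.16000000, 0.09600000)
m·(v₁−v₀)/dt = (1.4000, 1.0000, 0.6000)
Δω = ω₁−ω₀ = (-0.01040000, 0.14000000, -0.07072000)
gyro term ω₀×Iω₀ = (0.0330, -0.1650, 0.0968)
τ = I·(Δω/dt) + ω₀×(Iω₀) = (0.0200, 0.1500, -0.0800)

F = (1.4000, 1.0000, 0.6000)
τ = (0.0200, 0.1500, -0.0800)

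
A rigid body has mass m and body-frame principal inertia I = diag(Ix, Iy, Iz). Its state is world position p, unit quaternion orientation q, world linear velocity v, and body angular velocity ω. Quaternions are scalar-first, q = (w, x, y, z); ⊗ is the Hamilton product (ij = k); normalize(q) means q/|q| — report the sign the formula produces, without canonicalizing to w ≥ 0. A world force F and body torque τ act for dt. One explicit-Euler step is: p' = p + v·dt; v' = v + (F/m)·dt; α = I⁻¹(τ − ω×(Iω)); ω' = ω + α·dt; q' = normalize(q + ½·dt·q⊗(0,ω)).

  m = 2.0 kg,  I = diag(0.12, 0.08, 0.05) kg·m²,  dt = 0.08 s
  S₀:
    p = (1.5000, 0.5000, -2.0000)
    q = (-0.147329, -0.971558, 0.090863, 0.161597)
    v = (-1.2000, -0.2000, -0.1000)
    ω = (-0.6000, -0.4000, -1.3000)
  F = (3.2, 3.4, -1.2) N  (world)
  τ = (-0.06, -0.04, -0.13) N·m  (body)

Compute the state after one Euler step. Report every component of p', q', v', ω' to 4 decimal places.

p + v·dt = (1.4040, 0.4840, -2.0080)
v' = v + a·dt = (-1.0720, -0.0640, -0.1480)
(τ − ω×Iω)/I = (-0.3700, -1.1825, -2.4080)
ω' = ω + α·dt = (-0.6296, -0.4946, -1.4926)
q⊗(0,ω) = (-0.3365135, 0.0349143, -1.3010520, 0.6346687)
updated quaternion q' = (-0.1605, -0.9685, 0.0388, 0.1867)

p' = (1.4040, 0.4840, -2.0080)
q' = (-0.1605, -0.9685, 0.0388, 0.1867)
v' = (-1.0720, -0.0640, -0.1480)
ω' = (-0.6296, -0.4946, -1.4926)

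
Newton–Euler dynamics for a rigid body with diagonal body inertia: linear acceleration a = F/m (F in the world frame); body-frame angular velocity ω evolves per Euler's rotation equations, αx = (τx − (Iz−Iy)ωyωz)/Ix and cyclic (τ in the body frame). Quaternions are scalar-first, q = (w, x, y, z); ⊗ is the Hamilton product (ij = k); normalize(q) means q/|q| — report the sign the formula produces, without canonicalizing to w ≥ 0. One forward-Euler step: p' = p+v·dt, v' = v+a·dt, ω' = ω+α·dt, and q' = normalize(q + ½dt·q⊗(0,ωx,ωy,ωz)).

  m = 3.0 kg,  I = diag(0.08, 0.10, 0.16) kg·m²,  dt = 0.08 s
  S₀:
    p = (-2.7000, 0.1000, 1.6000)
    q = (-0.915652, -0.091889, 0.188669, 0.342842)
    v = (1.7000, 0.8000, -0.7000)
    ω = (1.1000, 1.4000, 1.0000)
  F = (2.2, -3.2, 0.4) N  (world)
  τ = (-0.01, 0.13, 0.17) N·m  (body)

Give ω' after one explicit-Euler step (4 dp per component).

ω' = (1.0060, 1.5744, 1.0696)

angular accel α = (-1.1750, 2.1800, 0.8700)
new body rate ω' = (1.0060, 1.5744, 1.0696)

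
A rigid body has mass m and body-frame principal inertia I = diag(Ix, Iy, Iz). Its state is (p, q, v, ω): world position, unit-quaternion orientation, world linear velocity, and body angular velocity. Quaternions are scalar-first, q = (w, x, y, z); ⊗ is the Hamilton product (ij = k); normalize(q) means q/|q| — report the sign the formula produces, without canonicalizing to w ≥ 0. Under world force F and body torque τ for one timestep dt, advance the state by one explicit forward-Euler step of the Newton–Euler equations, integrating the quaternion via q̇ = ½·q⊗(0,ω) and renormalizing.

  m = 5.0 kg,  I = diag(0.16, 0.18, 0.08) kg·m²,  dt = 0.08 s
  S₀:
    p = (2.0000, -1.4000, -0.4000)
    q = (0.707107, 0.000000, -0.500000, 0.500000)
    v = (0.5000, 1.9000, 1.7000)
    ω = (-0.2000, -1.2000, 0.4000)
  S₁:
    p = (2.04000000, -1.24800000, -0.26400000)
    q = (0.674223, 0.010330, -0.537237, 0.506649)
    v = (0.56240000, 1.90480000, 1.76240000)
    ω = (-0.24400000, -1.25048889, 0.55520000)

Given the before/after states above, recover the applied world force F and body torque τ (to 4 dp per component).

F = (3.9000, 0.3000, 3.9000)
τ = (-0.0400, -0.1200, 0.1600)

rate change Δω = (-0.04400000, -0.05048889, 0.15520000)
applied torque τ = (-0.0400, -0.1200, 0.1600)
v₁ − v₀ = (0.06240000, 0.00480000, 0.06240000)
F = m·Δv/dt = (3.9000, 0.3000, 3.9000)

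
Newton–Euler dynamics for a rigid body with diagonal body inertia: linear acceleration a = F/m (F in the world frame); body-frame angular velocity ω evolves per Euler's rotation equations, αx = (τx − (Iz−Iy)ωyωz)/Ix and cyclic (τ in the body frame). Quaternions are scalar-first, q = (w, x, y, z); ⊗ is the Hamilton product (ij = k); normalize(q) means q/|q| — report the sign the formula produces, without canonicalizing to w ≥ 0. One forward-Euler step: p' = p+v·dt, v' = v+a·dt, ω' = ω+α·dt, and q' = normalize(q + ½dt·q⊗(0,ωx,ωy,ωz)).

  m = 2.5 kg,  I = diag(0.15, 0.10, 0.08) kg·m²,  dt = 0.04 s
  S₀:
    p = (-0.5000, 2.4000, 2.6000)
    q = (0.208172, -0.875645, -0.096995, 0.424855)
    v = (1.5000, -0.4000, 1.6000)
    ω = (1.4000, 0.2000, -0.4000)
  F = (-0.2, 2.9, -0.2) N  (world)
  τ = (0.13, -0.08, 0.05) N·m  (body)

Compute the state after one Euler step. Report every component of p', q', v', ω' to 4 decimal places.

p' = (-0.4400, 2.3840, 2.6640)
q' = (0.2364, -0.8704, -0.0912, 0.4222)
v' = (1.4968, -0.3536, 1.5968)
ω' = (1.4342, 0.1837, -0.3680)

precession coupling ω×(Iω) = (0.0016, -0.0392, -0.0140)
α = I⁻¹(τ − ω×Iω) = (0.8560, -0.4080, 0.8000)
ω' = ω + α·dt = (1.4342, 0.1837, -0.3680)
q⊗(0,ω) = (1.4152440, 0.2452678, 0.2861734, -0.1226048)
q + ½dt·q⊗(0,ω), renormalized = (0.2364, -0.8704, -0.0912, 0.4222)
linear accel F/m = (-0.0800, 1.1600, -0.0800)
new position p' = (-0.4400, 2.3840, 2.6640)
v + (F/m)dt = (1.4968, -0.3536, 1.5968)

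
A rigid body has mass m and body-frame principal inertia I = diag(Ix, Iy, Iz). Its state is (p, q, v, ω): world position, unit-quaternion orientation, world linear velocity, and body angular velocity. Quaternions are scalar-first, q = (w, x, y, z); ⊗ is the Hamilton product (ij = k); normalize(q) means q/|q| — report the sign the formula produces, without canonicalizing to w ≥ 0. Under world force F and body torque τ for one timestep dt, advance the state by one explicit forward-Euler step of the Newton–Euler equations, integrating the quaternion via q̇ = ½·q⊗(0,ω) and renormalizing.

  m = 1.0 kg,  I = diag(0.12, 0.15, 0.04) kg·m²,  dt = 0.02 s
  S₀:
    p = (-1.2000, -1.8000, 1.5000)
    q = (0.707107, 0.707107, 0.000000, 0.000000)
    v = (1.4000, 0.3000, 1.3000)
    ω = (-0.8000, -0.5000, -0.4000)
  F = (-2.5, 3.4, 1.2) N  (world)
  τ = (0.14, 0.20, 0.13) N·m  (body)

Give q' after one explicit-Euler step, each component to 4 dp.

q' = (0.7127, 0.7014, -0.0007, -0.0064)

2q̇ = q⊗(0,ω) = (0.5656856, -0.5656856, -0.0707107, -0.6363963)
q + ½dt·q⊗(0,ω), renormalized = (0.7127, 0.7014, -0.0007, -0.0064)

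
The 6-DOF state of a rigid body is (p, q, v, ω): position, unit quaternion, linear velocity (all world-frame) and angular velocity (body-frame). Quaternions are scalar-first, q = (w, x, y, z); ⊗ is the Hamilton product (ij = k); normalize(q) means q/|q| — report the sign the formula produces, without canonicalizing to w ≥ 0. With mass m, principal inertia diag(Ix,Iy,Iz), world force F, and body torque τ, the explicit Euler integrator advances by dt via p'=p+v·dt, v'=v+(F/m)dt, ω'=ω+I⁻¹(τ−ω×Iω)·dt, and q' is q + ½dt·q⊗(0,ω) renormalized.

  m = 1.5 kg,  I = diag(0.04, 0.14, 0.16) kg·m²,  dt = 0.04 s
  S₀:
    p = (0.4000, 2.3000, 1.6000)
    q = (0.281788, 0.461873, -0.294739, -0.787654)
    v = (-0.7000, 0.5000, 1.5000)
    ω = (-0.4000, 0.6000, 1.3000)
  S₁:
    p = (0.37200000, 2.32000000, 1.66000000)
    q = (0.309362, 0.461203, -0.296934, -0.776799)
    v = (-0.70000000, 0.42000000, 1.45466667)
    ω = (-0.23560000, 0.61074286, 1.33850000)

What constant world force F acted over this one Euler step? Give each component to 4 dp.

v₁ − v₀ = (0.00000000, -0.08000000, -0.04533333)
m·(v₁−v₀)/dt = (0.0000, -3.0000, -1.7000)

F = (0.0000, -3.0000, -1.7000)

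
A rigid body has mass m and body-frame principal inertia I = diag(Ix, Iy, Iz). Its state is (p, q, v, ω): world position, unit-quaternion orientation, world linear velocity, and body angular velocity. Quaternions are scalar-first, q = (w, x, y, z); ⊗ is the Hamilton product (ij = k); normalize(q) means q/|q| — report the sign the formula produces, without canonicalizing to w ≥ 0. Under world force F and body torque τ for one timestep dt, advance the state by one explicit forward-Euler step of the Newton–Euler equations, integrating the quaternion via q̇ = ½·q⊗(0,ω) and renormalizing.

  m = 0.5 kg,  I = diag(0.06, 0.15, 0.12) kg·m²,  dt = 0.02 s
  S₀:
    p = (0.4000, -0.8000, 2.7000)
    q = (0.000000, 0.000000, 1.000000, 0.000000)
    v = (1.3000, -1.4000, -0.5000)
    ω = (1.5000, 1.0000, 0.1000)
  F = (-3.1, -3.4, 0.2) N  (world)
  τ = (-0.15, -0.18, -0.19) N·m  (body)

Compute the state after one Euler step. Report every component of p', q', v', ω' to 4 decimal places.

precession coupling ω×(Iω) = (-0.0030, -0.0090, 0.1350)
(τ − ω×Iω)/I = (-2.4500, -1.1400, -2.7083)
ω + α·dt = (1.4510, 0.9772, 0.0458)
Hamilton product q⊗(0,ω) = (-1.0000000, 0.1000000, 0.0000000, -1.5000000)
updated quaternion q' = (-0.0100, 0.0010, 0.9998, -0.0150)
a = F/m = (-6.2000, -6.8000, 0.4000)
new position p' = (0.4260, -0.8280, 2.6900)
v + (F/m)dt = (1.1760, -1.5360, -0.4920)

p' = (0.4260, -0.8280, 2.6900)
q' = (-0.0100, 0.0010, 0.9998, -0.0150)
v' = (1.1760, -1.5360, -0.4920)
ω' = (1.4510, 0.9772, 0.0458)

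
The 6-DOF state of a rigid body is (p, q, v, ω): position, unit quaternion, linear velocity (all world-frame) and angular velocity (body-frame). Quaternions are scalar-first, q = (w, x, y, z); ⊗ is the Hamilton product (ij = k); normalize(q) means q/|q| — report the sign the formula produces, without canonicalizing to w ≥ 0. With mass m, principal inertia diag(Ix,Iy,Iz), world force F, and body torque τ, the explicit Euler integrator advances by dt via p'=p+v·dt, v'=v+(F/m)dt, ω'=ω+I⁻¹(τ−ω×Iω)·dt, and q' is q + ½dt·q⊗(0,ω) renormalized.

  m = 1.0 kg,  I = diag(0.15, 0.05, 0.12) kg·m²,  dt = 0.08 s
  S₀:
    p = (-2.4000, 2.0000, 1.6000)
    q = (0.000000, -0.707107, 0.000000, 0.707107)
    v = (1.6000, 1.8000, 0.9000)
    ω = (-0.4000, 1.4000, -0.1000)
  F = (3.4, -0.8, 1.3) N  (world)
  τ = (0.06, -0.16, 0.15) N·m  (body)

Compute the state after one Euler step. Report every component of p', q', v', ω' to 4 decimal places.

p' = (-2.2720, 2.1440, 1.6720)
q' = (-0.0085, -0.7454, -0.0141, 0.6664)
v' = (1.8720, 1.7360, 1.0040)
ω' = (-0.3628, 1.1421, -0.0373)

linear accel F/m = (3.4000, -0.8000, 1.3000)
p' = p + v·dt = (-2.2720, 2.1440, 1.6720)
v + (F/m)dt = (1.8720, 1.7360, 1.0040)
angular accel α = (0.4653, -3.2240, 0.7833)
new body rate ω' = (-0.3628, 1.1421, -0.0373)
q⊗(0,ω) = (-0.2121321, -0.9899498, -0.3535535, -0.9899498)
updated quaternion q' = (-0.0085, -0.7454, -0.0141, 0.6664)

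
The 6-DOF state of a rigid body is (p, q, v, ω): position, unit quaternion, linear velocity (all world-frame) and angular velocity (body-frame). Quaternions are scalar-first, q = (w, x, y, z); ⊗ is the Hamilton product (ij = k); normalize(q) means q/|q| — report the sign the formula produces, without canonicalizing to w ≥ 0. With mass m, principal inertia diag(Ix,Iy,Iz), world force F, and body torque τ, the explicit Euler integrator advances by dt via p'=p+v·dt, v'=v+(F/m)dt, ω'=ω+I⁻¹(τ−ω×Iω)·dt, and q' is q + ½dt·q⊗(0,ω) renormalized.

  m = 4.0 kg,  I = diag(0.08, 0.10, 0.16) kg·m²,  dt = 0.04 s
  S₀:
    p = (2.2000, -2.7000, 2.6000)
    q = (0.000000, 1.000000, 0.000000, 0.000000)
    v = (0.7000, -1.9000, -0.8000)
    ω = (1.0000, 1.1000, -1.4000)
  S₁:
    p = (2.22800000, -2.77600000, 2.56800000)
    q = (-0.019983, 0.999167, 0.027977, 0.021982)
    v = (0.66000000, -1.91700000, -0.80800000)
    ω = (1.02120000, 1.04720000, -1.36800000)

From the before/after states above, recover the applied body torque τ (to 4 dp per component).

Δω = ω₁−ω₀ = (0.02120000, -0.05280000, 0.03200000)
ω₀×(Iω₀) = (-0.0924, 0.1120, 0.0220)
applied torque τ = (-0.0500, -0.0200, 0.1500)

τ = (-0.0500, -0.0200, 0.1500)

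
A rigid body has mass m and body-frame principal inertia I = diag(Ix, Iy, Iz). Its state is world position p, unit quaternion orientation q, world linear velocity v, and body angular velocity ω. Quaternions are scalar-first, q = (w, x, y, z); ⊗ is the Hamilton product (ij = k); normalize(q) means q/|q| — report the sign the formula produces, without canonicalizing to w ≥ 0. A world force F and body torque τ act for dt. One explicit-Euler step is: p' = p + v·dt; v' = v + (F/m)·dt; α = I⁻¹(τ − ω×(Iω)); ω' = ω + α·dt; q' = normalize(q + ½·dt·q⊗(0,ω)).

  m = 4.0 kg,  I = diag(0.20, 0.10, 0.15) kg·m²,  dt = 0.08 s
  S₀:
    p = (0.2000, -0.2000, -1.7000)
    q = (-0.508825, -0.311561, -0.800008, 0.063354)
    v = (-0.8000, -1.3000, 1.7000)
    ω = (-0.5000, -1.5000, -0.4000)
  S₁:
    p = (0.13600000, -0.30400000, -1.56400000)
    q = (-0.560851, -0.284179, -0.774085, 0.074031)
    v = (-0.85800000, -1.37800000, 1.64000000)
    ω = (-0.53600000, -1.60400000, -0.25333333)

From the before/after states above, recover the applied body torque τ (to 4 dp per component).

τ = (-0.0600, -0.1200, 0.2000)

rate change Δω = (-0.03600000, -0.10400000, 0.14666667)
ω₀×(Iω₀) = (0.0300, 0.0100, -0.0750)
τ = I·(Δω/dt) + ω₀×(Iω₀) = (-0.0600, -0.1200, 0.2000)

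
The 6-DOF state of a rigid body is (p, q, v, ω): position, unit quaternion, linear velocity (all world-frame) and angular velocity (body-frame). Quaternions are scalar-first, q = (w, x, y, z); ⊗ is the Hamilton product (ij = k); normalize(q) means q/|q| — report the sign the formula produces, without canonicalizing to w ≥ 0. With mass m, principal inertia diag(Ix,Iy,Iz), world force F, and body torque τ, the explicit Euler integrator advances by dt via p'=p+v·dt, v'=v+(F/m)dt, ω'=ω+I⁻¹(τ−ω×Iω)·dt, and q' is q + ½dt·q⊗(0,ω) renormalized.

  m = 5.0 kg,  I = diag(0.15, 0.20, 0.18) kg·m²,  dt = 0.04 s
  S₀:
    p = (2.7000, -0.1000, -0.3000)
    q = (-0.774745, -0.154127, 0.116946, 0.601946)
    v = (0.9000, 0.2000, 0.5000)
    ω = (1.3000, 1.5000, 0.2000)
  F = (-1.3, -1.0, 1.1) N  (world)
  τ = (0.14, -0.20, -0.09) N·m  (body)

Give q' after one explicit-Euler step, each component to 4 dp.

Hamilton product q⊗(0,ω) = (-0.0954431, -1.8866983, -0.3487623, -0.5381693)
q' = normalize(q + ½dt·q⊗(0,ω)) = (-0.7760, -0.1917, 0.1099, 0.5907)

q' = (-0.7760, -0.1917, 0.1099, 0.5907)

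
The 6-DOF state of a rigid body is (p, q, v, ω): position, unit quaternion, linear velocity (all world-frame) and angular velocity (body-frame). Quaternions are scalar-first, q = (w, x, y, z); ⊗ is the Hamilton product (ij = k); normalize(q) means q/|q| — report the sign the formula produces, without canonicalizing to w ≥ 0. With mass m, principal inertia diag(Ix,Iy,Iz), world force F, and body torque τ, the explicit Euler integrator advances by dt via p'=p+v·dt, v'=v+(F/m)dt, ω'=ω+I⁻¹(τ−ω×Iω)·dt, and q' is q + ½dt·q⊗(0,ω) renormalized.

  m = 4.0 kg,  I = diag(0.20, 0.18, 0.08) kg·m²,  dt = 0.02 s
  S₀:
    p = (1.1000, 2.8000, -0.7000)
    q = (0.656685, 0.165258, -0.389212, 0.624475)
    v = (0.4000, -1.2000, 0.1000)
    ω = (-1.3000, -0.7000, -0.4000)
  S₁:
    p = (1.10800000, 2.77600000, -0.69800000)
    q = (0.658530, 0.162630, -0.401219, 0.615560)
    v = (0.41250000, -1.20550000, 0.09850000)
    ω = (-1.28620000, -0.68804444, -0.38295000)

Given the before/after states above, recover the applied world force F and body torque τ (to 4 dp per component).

rate change Δω = (0.01380000, 0.01195556, 0.01705000)
precession coupling = (-0.0280, 0.0624, -0.0182)
applied torque τ = (0.1100, 0.1700, 0.0500)
velocity change Δv = (0.01250000, -0.00550000, -0.00150000)
m·(v₁−v₀)/dt = (2.5000, -1.1000, -0.3000)

F = (2.5000, -1.1000, -0.3000)
τ = (0.1100, 0.1700, 0.0500)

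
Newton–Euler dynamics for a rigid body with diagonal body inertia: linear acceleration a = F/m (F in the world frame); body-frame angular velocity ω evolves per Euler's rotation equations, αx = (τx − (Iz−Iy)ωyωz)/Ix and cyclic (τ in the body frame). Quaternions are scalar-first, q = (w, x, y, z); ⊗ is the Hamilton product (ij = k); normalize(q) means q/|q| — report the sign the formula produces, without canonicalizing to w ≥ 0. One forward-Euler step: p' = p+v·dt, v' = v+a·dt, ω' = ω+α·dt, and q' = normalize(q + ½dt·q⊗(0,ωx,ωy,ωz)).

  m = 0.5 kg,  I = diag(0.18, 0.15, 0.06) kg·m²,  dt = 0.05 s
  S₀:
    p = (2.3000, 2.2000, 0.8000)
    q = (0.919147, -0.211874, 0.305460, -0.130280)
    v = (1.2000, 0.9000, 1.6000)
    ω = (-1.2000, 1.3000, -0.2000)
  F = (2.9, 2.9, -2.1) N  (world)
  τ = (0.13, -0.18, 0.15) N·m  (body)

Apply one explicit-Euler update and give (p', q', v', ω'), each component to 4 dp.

p' = (2.3600, 2.2450, 0.8800)
q' = (0.9013, -0.2365, 0.3378, -0.1325)
v' = (1.4900, 1.1900, 1.3900)
ω' = (-1.1704, 1.2304, -0.1140)

linear accel F/m = (5.8000, 5.8000, -4.2000)
p + v·dt = (2.3600, 2.2450, 0.8800)
v' = v + a·dt = (1.4900, 1.1900, 1.3900)
precession coupling ω×(Iω) = (0.0234, 0.0288, 0.0468)
angular accel α = (0.5922, -1.3920, 1.7200)
ω + α·dt = (-1.1704, 1.2304, -0.1140)
Hamilton product q⊗(0,ω) = (-0.6774028, -0.9947044, 1.3088523, -0.0927136)
q' = normalize(q + ½dt·q⊗(0,ω)) = (0.9013, -0.2365, 0.3378, -0.1325)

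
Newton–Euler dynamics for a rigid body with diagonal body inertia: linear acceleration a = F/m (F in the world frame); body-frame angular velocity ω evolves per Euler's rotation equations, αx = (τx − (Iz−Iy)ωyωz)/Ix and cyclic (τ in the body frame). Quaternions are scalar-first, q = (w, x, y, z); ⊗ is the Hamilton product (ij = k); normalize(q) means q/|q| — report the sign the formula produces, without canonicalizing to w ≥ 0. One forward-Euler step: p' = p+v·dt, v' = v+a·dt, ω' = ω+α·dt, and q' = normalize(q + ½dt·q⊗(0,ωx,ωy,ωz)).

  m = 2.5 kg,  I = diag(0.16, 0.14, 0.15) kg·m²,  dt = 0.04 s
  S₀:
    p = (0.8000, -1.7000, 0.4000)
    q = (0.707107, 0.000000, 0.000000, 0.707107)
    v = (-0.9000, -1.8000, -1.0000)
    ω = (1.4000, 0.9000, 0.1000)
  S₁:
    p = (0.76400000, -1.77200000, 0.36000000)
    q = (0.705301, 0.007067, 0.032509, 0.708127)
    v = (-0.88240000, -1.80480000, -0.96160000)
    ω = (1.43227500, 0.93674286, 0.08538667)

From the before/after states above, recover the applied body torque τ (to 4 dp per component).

Δω = ω₁−ω₀ = (0.03227500, 0.03674286, -0.01461333)
precession coupling = (0.0009, 0.0014, -0.0252)
τ = I·(Δω/dt) + ω₀×(Iω₀) = (0.1300, 0.1300, -0.0800)

τ = (0.1300, 0.1300, -0.0800)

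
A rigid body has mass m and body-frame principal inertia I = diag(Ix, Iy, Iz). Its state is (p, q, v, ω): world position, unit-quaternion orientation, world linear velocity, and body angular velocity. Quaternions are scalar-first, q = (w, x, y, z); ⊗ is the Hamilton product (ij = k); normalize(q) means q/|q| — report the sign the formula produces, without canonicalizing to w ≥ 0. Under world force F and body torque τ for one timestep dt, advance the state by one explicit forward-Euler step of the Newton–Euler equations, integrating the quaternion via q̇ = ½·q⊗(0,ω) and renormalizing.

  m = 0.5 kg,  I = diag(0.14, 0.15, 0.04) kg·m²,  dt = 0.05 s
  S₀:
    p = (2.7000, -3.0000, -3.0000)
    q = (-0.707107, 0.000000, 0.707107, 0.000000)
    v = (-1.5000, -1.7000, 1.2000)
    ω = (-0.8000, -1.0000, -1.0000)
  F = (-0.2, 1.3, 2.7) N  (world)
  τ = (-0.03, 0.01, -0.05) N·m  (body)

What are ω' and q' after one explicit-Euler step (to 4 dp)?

ω' = (-0.7714, -1.0233, -1.0725)
q' = (-0.6889, -0.0035, 0.7242, 0.0318)

angular accel α = (0.5714, -0.4667, -1.4500)
new body rate ω' = (-0.7714, -1.0233, -1.0725)
2q̇ = q⊗(0,ω) = (0.7071070, -0.1414214, 0.7071070, 1.2727926)
updated quaternion q' = (-0.6889, -0.0035, 0.7242, 0.0318)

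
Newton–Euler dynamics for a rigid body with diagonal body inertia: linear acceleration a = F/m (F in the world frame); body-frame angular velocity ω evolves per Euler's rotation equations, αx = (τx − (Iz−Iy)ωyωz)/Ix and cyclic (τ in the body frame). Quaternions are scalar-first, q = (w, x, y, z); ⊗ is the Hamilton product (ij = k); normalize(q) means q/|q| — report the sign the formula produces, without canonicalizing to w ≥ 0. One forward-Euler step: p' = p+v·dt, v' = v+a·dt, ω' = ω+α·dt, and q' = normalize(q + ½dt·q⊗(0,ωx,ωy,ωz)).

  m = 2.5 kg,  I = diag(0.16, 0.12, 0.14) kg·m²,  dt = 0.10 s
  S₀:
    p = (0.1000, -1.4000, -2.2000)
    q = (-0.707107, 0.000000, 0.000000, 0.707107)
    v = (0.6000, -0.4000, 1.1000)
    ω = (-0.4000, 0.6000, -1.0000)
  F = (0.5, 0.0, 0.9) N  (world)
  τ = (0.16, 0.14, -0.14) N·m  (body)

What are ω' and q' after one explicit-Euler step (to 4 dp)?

precession coupling ω×(Iω) = (-0.0120, 0.0080, 0.0096)
angular accel α = (1.0750, 1.1000, -1.0686)
ω' = ω + α·dt = (-0.2925, 0.7100, -1.1069)
q⊗(0,ω) = (0.7071070, -0.1414214, -0.7071070, 0.7071070)
updated quaternion q' = (-0.6705, -0.0071, -0.0353, 0.7411)

ω' = (-0.2925, 0.7100, -1.1069)
q' = (-0.6705, -0.0071, -0.0353, 0.7411)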